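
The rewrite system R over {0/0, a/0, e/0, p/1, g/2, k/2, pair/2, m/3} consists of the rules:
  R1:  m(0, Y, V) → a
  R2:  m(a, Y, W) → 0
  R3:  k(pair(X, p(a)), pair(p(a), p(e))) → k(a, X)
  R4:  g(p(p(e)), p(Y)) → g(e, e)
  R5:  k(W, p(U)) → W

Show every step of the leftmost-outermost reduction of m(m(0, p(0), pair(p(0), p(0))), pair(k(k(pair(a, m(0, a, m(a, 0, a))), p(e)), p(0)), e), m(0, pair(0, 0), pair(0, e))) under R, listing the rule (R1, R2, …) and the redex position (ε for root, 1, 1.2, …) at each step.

0

1. m(m(0, p(0), pair(p(0), p(0))), pair(k(k(pair(a, m(0, a, m(a, 0, a))), p(e)), p(0)), e), m(0, pair(0, 0), pair(0, e)))  →  m(a, pair(k(k(pair(a, m(0, a, m(a, 0, a))), p(e)), p(0)), e), m(0, pair(0, 0), pair(0, e)))   [R1 at 1]
2. m(a, pair(k(k(pair(a, m(0, a, m(a, 0, a))), p(e)), p(0)), e), m(0, pair(0, 0), pair(0, e)))  →  0   [R2 at ε]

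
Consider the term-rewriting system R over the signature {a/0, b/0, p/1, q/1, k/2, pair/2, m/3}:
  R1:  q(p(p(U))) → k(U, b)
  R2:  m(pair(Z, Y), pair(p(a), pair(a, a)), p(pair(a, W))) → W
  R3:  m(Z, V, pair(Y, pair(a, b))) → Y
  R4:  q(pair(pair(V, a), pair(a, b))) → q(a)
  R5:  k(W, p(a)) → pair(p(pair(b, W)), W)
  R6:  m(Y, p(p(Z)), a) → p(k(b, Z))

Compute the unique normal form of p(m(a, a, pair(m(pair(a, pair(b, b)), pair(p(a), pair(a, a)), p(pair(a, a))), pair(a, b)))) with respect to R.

1. p(m(a, a, pair(m(pair(a, pair(b, b)), pair(p(a), pair(a, a)), p(pair(a, a))), pair(a, b))))  →  p(m(pair(a, pair(b, b)), pair(p(a), pair(a, a)), p(pair(a, a))))   [R3 at 1]
2. p(m(pair(a, pair(b, b)), pair(p(a), pair(a, a)), p(pair(a, a))))  →  p(a)   [R2 at 1]

p(a)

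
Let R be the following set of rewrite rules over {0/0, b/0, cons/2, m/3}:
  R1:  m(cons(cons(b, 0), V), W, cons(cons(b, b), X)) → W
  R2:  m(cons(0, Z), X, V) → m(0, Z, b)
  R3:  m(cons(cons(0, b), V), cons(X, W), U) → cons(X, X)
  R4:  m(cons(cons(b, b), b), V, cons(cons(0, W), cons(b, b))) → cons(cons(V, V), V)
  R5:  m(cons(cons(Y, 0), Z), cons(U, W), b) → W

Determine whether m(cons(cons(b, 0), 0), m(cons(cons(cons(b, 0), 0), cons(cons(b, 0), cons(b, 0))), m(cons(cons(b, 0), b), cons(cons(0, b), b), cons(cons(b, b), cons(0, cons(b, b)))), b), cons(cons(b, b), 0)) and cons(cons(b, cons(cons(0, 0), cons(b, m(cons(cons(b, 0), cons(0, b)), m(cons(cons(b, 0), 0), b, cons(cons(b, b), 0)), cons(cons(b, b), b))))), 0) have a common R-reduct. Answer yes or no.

Reduce t₁ = m(cons(cons(b, 0), 0), m(cons(cons(cons(b, 0), 0), cons(cons(b, 0), cons(b, 0))), m(cons(cons(b, 0), b), cons(cons(0, b), b), cons(cons(b, b), cons(0, cons(b, b)))), b), cons(cons(b, b), 0)):
1. m(cons(cons(b, 0), 0), m(cons(cons(cons(b, 0), 0), cons(cons(b, 0), cons(b, 0))), m(cons(cons(b, 0), b), cons(cons(0, b), b), cons(cons(b, b), cons(0, cons(b, b)))), b), cons(cons(b, b), 0))  →  m(cons(cons(cons(b, 0), 0), cons(cons(b, 0), cons(b, 0))), m(cons(cons(b, 0), b), cons(cons(0, b), b), cons(cons(b, b), cons(0, cons(b, b)))), b)   [R1 at ε]
2. m(cons(cons(cons(b, 0), 0), cons(cons(b, 0), cons(b, 0))), m(cons(cons(b, 0), b), cons(cons(0, b), b), cons(cons(b, b), cons(0, cons(b, b)))), b)  →  m(cons(cons(cons(b, 0), 0), cons(cons(b, 0), cons(b, 0))), cons(cons(0, b), b), b)   [R1 at 2]
3. m(cons(cons(cons(b, 0), 0), cons(cons(b, 0), cons(b, 0))), cons(cons(0, b), b), b)  →  b   [R5 at ε]

Reduce t₂ = cons(cons(b, cons(cons(0, 0), cons(b, m(cons(cons(b, 0), cons(0, b)), m(cons(cons(b, 0), 0), b, cons(cons(b, b), 0)), cons(cons(b, b), b))))), 0):
1. cons(cons(b, cons(cons(0, 0), cons(b, m(cons(cons(b, 0), cons(0, b)), m(cons(cons(b, 0), 0), b, cons(cons(b, b), 0)), cons(cons(b, b), b))))), 0)  →  cons(cons(b, cons(cons(0, 0), cons(b, m(cons(cons(b, 0), 0), b, cons(cons(b, b), 0))))), 0)   [R1 at 1.2.2.2]
2. cons(cons(b, cons(cons(0, 0), cons(b, m(cons(cons(b, 0), 0), b, cons(cons(b, b), 0))))), 0)  →  cons(cons(b, cons(cons(0, 0), cons(b, b))), 0)   [R1 at 1.2.2.2]

no — NF(t₁) = b, NF(t₂) = cons(cons(b, cons(cons(0, 0), cons(b, b))), 0)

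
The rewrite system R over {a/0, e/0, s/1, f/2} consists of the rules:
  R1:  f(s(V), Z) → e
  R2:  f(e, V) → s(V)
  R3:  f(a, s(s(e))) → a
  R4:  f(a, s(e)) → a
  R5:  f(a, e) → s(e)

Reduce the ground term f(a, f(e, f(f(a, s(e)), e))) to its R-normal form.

a

1. f(a, f(e, f(f(a, s(e)), e)))  →  f(a, s(f(f(a, s(e)), e)))   [R2 at 2]
2. f(a, s(f(f(a, s(e)), e)))  →  f(a, s(f(a, e)))   [R4 at 2.1.1]
3. f(a, s(f(a, e)))  →  f(a, s(s(e)))   [R5 at 2.1]
4. f(a, s(s(e)))  →  a   [R3 at ε]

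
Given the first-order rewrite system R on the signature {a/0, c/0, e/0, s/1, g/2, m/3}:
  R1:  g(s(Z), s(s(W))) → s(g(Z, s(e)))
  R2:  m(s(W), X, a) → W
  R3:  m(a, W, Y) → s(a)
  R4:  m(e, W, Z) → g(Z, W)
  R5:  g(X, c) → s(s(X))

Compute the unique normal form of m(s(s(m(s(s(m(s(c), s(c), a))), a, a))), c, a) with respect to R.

s(s(c))

1. m(s(s(m(s(s(m(s(c), s(c), a))), a, a))), c, a)  →  s(m(s(s(m(s(c), s(c), a))), a, a))   [R2 at ε]
2. s(m(s(s(m(s(c), s(c), a))), a, a))  →  s(s(m(s(c), s(c), a)))   [R2 at 1]
3. s(s(m(s(c), s(c), a)))  →  s(s(c))   [R2 at 1.1]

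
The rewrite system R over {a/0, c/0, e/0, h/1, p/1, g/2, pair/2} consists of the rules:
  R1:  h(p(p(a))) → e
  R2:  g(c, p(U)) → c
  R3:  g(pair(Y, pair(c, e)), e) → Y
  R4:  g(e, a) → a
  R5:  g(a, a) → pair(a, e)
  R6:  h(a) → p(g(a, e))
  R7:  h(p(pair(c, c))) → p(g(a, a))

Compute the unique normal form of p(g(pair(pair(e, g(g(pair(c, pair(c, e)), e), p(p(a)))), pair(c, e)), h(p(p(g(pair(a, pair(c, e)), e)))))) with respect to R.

p(pair(e, c))

1. p(g(pair(pair(e, g(g(pair(c, pair(c, e)), e), p(p(a)))), pair(c, e)), h(p(p(g(pair(a, pair(c, e)), e))))))  →  p(g(pair(pair(e, g(c, p(p(a)))), pair(c, e)), h(p(p(g(pair(a, pair(c, e)), e))))))   [R3 at 1.1.1.2.1]
2. p(g(pair(pair(e, g(c, p(p(a)))), pair(c, e)), h(p(p(g(pair(a, pair(c, e)), e))))))  →  p(g(pair(pair(e, c), pair(c, e)), h(p(p(g(pair(a, pair(c, e)), e))))))   [R2 at 1.1.1.2]
3. p(g(pair(pair(e, c), pair(c, e)), h(p(p(g(pair(a, pair(c, e)), e))))))  →  p(g(pair(pair(e, c), pair(c, e)), h(p(p(a)))))   [R3 at 1.2.1.1.1]
4. p(g(pair(pair(e, c), pair(c, e)), h(p(p(a)))))  →  p(g(pair(pair(e, c), pair(c, e)), e))   [R1 at 1.2]
5. p(g(pair(pair(e, c), pair(c, e)), e))  →  p(pair(e, c))   [R3 at 1]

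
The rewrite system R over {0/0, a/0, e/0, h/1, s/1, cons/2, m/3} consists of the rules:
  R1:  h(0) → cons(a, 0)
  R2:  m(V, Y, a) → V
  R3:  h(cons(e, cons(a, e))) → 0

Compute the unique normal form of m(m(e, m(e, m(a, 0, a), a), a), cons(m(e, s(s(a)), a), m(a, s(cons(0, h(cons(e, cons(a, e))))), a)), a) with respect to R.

e

1. m(m(e, m(e, m(a, 0, a), a), a), cons(m(e, s(s(a)), a), m(a, s(cons(0, h(cons(e, cons(a, e))))), a)), a)  →  m(e, m(e, m(a, 0, a), a), a)   [R2 at ε]
2. m(e, m(e, m(a, 0, a), a), a)  →  e   [R2 at ε]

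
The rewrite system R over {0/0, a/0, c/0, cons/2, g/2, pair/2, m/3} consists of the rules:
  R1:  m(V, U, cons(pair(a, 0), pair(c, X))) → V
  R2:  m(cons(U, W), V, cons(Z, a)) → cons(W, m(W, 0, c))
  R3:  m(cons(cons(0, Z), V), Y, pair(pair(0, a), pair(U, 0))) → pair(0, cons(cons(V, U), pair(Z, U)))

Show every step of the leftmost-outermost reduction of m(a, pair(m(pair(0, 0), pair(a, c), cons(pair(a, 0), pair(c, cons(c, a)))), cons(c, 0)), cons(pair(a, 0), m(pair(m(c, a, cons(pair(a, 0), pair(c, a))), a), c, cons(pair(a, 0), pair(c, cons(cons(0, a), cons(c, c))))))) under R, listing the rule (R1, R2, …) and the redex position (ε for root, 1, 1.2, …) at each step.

1. m(a, pair(m(pair(0, 0), pair(a, c), cons(pair(a, 0), pair(c, cons(c, a)))), cons(c, 0)), cons(pair(a, 0), m(pair(m(c, a, cons(pair(a, 0), pair(c, a))), a), c, cons(pair(a, 0), pair(c, cons(cons(0, a), cons(c, c)))))))  →  m(a, pair(pair(0, 0), cons(c, 0)), cons(pair(a, 0), m(pair(m(c, a, cons(pair(a, 0), pair(c, a))), a), c, cons(pair(a, 0), pair(c, cons(cons(0, a), cons(c, c)))))))   [R1 at 2.1]
2. m(a, pair(pair(0, 0), cons(c, 0)), cons(pair(a, 0), m(pair(m(c, a, cons(pair(a, 0), pair(c, a))), a), c, cons(pair(a, 0), pair(c, cons(cons(0, a), cons(c, c)))))))  →  m(a, pair(pair(0, 0), cons(c, 0)), cons(pair(a, 0), pair(m(c, a, cons(pair(a, 0), pair(c, a))), a)))   [R1 at 3.2]
3. m(a, pair(pair(0, 0), cons(c, 0)), cons(pair(a, 0), pair(m(c, a, cons(pair(a, 0), pair(c, a))), a)))  →  m(a, pair(pair(0, 0), cons(c, 0)), cons(pair(a, 0), pair(c, a)))   [R1 at 3.2.1]
4. m(a, pair(pair(0, 0), cons(c, 0)), cons(pair(a, 0), pair(c, a)))  →  a   [R1 at ε]

a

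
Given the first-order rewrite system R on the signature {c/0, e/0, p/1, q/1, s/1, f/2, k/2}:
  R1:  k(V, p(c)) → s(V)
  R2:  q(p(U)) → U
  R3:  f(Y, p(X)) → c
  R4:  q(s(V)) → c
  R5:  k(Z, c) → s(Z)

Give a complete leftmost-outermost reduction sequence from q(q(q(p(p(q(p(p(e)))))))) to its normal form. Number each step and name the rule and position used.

1. q(q(q(p(p(q(p(p(e))))))))  →  q(q(p(q(p(p(e))))))   [R2 at 1.1]
2. q(q(p(q(p(p(e))))))  →  q(q(p(p(e))))   [R2 at 1]
3. q(q(p(p(e))))  →  q(p(e))   [R2 at 1]
4. q(p(e))  →  e   [R2 at ε]

e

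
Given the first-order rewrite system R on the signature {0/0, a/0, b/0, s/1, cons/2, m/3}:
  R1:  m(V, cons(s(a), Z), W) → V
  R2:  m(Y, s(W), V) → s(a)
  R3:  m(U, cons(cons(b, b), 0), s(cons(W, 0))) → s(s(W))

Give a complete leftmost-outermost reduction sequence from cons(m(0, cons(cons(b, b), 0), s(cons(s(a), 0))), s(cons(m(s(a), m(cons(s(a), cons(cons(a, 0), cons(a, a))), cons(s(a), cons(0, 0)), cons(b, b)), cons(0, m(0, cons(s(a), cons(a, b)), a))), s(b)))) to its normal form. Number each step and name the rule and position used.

1. cons(m(0, cons(cons(b, b), 0), s(cons(s(a), 0))), s(cons(m(s(a), m(cons(s(a), cons(cons(a, 0), cons(a, a))), cons(s(a), cons(0, 0)), cons(b, b)), cons(0, m(0, cons(s(a), cons(a, b)), a))), s(b))))  →  cons(s(s(s(a))), s(cons(m(s(a), m(cons(s(a), cons(cons(a, 0), cons(a, a))), cons(s(a), cons(0, 0)), cons(b, b)), cons(0, m(0, cons(s(a), cons(a, b)), a))), s(b))))   [R3 at 1]
2. cons(s(s(s(a))), s(cons(m(s(a), m(cons(s(a), cons(cons(a, 0), cons(a, a))), cons(s(a), cons(0, 0)), cons(b, b)), cons(0, m(0, cons(s(a), cons(a, b)), a))), s(b))))  →  cons(s(s(s(a))), s(cons(m(s(a), cons(s(a), cons(cons(a, 0), cons(a, a))), cons(0, m(0, cons(s(a), cons(a, b)), a))), s(b))))   [R1 at 2.1.1.2]
3. cons(s(s(s(a))), s(cons(m(s(a), cons(s(a), cons(cons(a, 0), cons(a, a))), cons(0, m(0, cons(s(a), cons(a, b)), a))), s(b))))  →  cons(s(s(s(a))), s(cons(s(a), s(b))))   [R1 at 2.1.1]

cons(s(s(s(a))), s(cons(s(a), s(b))))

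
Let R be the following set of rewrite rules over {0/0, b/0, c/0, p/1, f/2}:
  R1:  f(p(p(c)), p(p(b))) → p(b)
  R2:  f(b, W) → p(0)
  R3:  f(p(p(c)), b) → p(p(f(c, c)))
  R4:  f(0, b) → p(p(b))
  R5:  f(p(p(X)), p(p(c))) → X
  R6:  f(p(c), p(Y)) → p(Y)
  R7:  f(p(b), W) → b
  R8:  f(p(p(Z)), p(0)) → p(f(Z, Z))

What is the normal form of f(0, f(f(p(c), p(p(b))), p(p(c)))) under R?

1. f(0, f(f(p(c), p(p(b))), p(p(c))))  →  f(0, f(p(p(b)), p(p(c))))   [R6 at 2.1]
2. f(0, f(p(p(b)), p(p(c))))  →  f(0, b)   [R5 at 2]
3. f(0, b)  →  p(p(b))   [R4 at ε]

p(p(b))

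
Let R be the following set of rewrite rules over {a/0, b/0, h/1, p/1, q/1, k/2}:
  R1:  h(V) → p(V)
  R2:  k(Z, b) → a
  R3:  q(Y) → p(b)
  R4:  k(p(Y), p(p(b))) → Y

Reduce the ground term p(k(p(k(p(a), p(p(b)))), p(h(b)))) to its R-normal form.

1. p(k(p(k(p(a), p(p(b)))), p(h(b))))  →  p(k(p(a), p(h(b))))   [R4 at 1.1.1]
2. p(k(p(a), p(h(b))))  →  p(k(p(a), p(p(b))))   [R1 at 1.2.1]
3. p(k(p(a), p(p(b))))  →  p(a)   [R4 at 1]

p(a)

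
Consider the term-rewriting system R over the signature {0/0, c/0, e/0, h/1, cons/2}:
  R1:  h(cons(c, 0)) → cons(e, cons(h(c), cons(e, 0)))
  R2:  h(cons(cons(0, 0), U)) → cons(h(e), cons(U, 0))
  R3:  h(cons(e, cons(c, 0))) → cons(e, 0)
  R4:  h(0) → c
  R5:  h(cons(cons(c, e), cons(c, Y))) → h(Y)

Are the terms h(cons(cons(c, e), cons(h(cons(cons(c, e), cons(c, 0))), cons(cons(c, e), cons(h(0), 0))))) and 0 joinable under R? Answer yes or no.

no — NF(t₁) = c, NF(t₂) = 0

Reduce t₁ = h(cons(cons(c, e), cons(h(cons(cons(c, e), cons(c, 0))), cons(cons(c, e), cons(h(0), 0))))):
1. h(cons(cons(c, e), cons(h(cons(cons(c, e), cons(c, 0))), cons(cons(c, e), cons(h(0), 0)))))  →  h(cons(cons(c, e), cons(h(0), cons(cons(c, e), cons(h(0), 0)))))   [R5 at 1.2.1]
2. h(cons(cons(c, e), cons(h(0), cons(cons(c, e), cons(h(0), 0)))))  →  h(cons(cons(c, e), cons(c, cons(cons(c, e), cons(h(0), 0)))))   [R4 at 1.2.1]
3. h(cons(cons(c, e), cons(c, cons(cons(c, e), cons(h(0), 0)))))  →  h(cons(cons(c, e), cons(h(0), 0)))   [R5 at ε]
4. h(cons(cons(c, e), cons(h(0), 0)))  →  h(cons(cons(c, e), cons(c, 0)))   [R4 at 1.2.1]
5. h(cons(cons(c, e), cons(c, 0)))  →  h(0)   [R5 at ε]
6. h(0)  →  c   [R4 at ε]

Reduce t₂ = 0:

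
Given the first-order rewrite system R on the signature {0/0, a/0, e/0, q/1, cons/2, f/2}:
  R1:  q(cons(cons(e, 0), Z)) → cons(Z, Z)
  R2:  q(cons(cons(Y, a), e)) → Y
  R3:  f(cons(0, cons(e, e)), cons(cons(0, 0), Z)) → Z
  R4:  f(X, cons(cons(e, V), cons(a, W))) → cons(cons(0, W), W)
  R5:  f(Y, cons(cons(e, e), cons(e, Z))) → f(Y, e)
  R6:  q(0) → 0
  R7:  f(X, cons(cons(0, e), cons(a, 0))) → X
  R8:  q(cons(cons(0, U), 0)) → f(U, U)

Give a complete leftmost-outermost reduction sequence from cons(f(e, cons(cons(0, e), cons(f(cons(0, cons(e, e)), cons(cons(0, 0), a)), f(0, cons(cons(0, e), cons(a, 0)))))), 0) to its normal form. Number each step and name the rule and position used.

cons(e, 0)

1. cons(f(e, cons(cons(0, e), cons(f(cons(0, cons(e, e)), cons(cons(0, 0), a)), f(0, cons(cons(0, e), cons(a, 0)))))), 0)  →  cons(f(e, cons(cons(0, e), cons(a, f(0, cons(cons(0, e), cons(a, 0)))))), 0)   [R3 at 1.2.2.1]
2. cons(f(e, cons(cons(0, e), cons(a, f(0, cons(cons(0, e), cons(a, 0)))))), 0)  →  cons(f(e, cons(cons(0, e), cons(a, 0))), 0)   [R7 at 1.2.2.2]
3. cons(f(e, cons(cons(0, e), cons(a, 0))), 0)  →  cons(e, 0)   [R7 at 1]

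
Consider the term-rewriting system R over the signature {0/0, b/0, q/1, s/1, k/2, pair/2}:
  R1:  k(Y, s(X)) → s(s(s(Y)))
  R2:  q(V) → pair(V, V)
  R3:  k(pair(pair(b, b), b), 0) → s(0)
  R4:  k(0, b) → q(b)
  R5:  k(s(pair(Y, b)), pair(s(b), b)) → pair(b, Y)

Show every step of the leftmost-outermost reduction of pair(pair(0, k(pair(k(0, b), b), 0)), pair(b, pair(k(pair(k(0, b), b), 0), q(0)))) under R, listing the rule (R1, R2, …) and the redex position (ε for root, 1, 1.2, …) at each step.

pair(pair(0, s(0)), pair(b, pair(s(0), pair(0, 0))))

1. pair(pair(0, k(pair(k(0, b), b), 0)), pair(b, pair(k(pair(k(0, b), b), 0), q(0))))  →  pair(pair(0, k(pair(q(b), b), 0)), pair(b, pair(k(pair(k(0, b), b), 0), q(0))))   [R4 at 1.2.1.1]
2. pair(pair(0, k(pair(q(b), b), 0)), pair(b, pair(k(pair(k(0, b), b), 0), q(0))))  →  pair(pair(0, k(pair(pair(b, b), b), 0)), pair(b, pair(k(pair(k(0, b), b), 0), q(0))))   [R2 at 1.2.1.1]
3. pair(pair(0, k(pair(pair(b, b), b), 0)), pair(b, pair(k(pair(k(0, b), b), 0), q(0))))  →  pair(pair(0, s(0)), pair(b, pair(k(pair(k(0, b), b), 0), q(0))))   [R3 at 1.2]
4. pair(pair(0, s(0)), pair(b, pair(k(pair(k(0, b), b), 0), q(0))))  →  pair(pair(0, s(0)), pair(b, pair(k(pair(q(b), b), 0), q(0))))   [R4 at 2.2.1.1.1]
5. pair(pair(0, s(0)), pair(b, pair(k(pair(q(b), b), 0), q(0))))  →  pair(pair(0, s(0)), pair(b, pair(k(pair(pair(b, b), b), 0), q(0))))   [R2 at 2.2.1.1.1]
6. pair(pair(0, s(0)), pair(b, pair(k(pair(pair(b, b), b), 0), q(0))))  →  pair(pair(0, s(0)), pair(b, pair(s(0), q(0))))   [R3 at 2.2.1]
7. pair(pair(0, s(0)), pair(b, pair(s(0), q(0))))  →  pair(pair(0, s(0)), pair(b, pair(s(0), pair(0, 0))))   [R2 at 2.2.2]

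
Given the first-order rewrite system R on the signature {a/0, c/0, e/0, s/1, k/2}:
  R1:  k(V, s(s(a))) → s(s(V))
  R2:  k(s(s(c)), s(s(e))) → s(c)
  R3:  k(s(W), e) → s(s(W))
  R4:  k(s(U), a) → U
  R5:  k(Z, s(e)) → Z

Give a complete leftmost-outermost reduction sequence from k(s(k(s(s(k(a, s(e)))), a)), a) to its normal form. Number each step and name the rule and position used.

1. k(s(k(s(s(k(a, s(e)))), a)), a)  →  k(s(s(k(a, s(e)))), a)   [R4 at ε]
2. k(s(s(k(a, s(e)))), a)  →  s(k(a, s(e)))   [R4 at ε]
3. s(k(a, s(e)))  →  s(a)   [R5 at 1]

s(a)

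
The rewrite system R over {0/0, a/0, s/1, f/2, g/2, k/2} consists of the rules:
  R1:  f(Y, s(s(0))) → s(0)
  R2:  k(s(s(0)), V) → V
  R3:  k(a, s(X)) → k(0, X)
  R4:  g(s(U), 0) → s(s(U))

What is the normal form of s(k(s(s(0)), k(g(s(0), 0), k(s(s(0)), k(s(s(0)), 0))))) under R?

s(0)

1. s(k(s(s(0)), k(g(s(0), 0), k(s(s(0)), k(s(s(0)), 0)))))  →  s(k(g(s(0), 0), k(s(s(0)), k(s(s(0)), 0))))   [R2 at 1]
2. s(k(g(s(0), 0), k(s(s(0)), k(s(s(0)), 0))))  →  s(k(s(s(0)), k(s(s(0)), k(s(s(0)), 0))))   [R4 at 1.1]
3. s(k(s(s(0)), k(s(s(0)), k(s(s(0)), 0))))  →  s(k(s(s(0)), k(s(s(0)), 0)))   [R2 at 1]
4. s(k(s(s(0)), k(s(s(0)), 0)))  →  s(k(s(s(0)), 0))   [R2 at 1]
5. s(k(s(s(0)), 0))  →  s(0)   [R2 at 1]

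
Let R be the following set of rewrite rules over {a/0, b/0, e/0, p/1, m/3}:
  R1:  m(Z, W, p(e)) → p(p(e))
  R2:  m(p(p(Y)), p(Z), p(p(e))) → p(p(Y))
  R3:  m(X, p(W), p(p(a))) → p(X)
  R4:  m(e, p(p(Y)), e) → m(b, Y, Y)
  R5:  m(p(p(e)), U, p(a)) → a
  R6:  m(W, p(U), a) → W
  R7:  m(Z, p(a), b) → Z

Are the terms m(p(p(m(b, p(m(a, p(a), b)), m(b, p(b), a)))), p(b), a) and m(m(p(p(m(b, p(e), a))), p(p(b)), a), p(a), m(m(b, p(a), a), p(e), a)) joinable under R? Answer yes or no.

Reduce t₁ = m(p(p(m(b, p(m(a, p(a), b)), m(b, p(b), a)))), p(b), a):
1. m(p(p(m(b, p(m(a, p(a), b)), m(b, p(b), a)))), p(b), a)  →  p(p(m(b, p(m(a, p(a), b)), m(b, p(b), a))))   [R6 at ε]
2. p(p(m(b, p(m(a, p(a), b)), m(b, p(b), a))))  →  p(p(m(b, p(a), m(b, p(b), a))))   [R7 at 1.1.2.1]
3. p(p(m(b, p(a), m(b, p(b), a))))  →  p(p(m(b, p(a), b)))   [R6 at 1.1.3]
4. p(p(m(b, p(a), b)))  →  p(p(b))   [R7 at 1.1]

Reduce t₂ = m(m(p(p(m(b, p(e), a))), p(p(b)), a), p(a), m(m(b, p(a), a), p(e), a)):
1. m(m(p(p(m(b, p(e), a))), p(p(b)), a), p(a), m(m(b, p(a), a), p(e), a))  →  m(p(p(m(b, p(e), a))), p(a), m(m(b, p(a), a), p(e), a))   [R6 at 1]
2. m(p(p(m(b, p(e), a))), p(a), m(m(b, p(a), a), p(e), a))  →  m(p(p(b)), p(a), m(m(b, p(a), a), p(e), a))   [R6 at 1.1.1]
3. m(p(p(b)), p(a), m(m(b, p(a), a), p(e), a))  →  m(p(p(b)), p(a), m(b, p(a), a))   [R6 at 3]
4. m(p(p(b)), p(a), m(b, p(a), a))  →  m(p(p(b)), p(a), b)   [R6 at 3]
5. m(p(p(b)), p(a), b)  →  p(p(b))   [R7 at ε]

yes — NF(t₁) = p(p(b)), NF(t₂) = p(p(b))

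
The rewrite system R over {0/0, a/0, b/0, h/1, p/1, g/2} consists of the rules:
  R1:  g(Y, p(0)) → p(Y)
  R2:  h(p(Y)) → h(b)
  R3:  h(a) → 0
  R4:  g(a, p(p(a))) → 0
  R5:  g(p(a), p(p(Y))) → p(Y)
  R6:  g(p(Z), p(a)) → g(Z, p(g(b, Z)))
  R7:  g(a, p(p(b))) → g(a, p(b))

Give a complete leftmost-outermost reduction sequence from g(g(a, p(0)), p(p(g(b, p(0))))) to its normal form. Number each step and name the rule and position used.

1. g(g(a, p(0)), p(p(g(b, p(0)))))  →  g(p(a), p(p(g(b, p(0)))))   [R1 at 1]
2. g(p(a), p(p(g(b, p(0)))))  →  p(g(b, p(0)))   [R5 at ε]
3. p(g(b, p(0)))  →  p(p(b))   [R1 at 1]

p(p(b))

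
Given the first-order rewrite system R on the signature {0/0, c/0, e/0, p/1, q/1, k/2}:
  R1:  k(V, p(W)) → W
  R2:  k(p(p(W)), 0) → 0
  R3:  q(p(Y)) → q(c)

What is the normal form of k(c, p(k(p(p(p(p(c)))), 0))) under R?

1. k(c, p(k(p(p(p(p(c)))), 0)))  →  k(p(p(p(p(c)))), 0)   [R1 at ε]
2. k(p(p(p(p(c)))), 0)  →  0   [R2 at ε]

0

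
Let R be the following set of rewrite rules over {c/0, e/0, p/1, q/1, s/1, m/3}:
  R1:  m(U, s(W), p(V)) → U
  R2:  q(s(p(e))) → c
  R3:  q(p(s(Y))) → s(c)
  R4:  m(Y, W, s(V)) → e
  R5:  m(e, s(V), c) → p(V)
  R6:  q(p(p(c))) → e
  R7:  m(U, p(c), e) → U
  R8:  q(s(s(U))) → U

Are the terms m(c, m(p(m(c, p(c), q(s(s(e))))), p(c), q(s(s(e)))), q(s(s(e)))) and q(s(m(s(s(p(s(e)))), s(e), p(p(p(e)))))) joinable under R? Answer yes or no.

no — NF(t₁) = c, NF(t₂) = s(p(s(e)))

Reduce t₁ = m(c, m(p(m(c, p(c), q(s(s(e))))), p(c), q(s(s(e)))), q(s(s(e)))):
1. m(c, m(p(m(c, p(c), q(s(s(e))))), p(c), q(s(s(e)))), q(s(s(e))))  →  m(c, m(p(m(c, p(c), e)), p(c), q(s(s(e)))), q(s(s(e))))   [R8 at 2.1.1.3]
2. m(c, m(p(m(c, p(c), e)), p(c), q(s(s(e)))), q(s(s(e))))  →  m(c, m(p(c), p(c), q(s(s(e)))), q(s(s(e))))   [R7 at 2.1.1]
3. m(c, m(p(c), p(c), q(s(s(e)))), q(s(s(e))))  →  m(c, m(p(c), p(c), e), q(s(s(e))))   [R8 at 2.3]
4. m(c, m(p(c), p(c), e), q(s(s(e))))  →  m(c, p(c), q(s(s(e))))   [R7 at 2]
5. m(c, p(c), q(s(s(e))))  →  m(c, p(c), e)   [R8 at 3]
6. m(c, p(c), e)  →  c   [R7 at ε]

Reduce t₂ = q(s(m(s(s(p(s(e)))), s(e), p(p(p(e)))))):
1. q(s(m(s(s(p(s(e)))), s(e), p(p(p(e))))))  →  q(s(s(s(p(s(e))))))   [R1 at 1.1]
2. q(s(s(s(p(s(e))))))  →  s(p(s(e)))   [R8 at ε]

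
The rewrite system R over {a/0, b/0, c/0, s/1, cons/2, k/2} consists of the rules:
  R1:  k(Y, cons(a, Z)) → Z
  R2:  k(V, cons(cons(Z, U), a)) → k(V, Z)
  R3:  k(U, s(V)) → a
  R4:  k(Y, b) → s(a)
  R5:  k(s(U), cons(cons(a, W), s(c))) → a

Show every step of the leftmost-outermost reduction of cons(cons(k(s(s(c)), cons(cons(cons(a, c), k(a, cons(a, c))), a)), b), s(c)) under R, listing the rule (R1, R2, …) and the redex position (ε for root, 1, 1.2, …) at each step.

cons(cons(c, b), s(c))

1. cons(cons(k(s(s(c)), cons(cons(cons(a, c), k(a, cons(a, c))), a)), b), s(c))  →  cons(cons(k(s(s(c)), cons(a, c)), b), s(c))   [R2 at 1.1]
2. cons(cons(k(s(s(c)), cons(a, c)), b), s(c))  →  cons(cons(c, b), s(c))   [R1 at 1.1]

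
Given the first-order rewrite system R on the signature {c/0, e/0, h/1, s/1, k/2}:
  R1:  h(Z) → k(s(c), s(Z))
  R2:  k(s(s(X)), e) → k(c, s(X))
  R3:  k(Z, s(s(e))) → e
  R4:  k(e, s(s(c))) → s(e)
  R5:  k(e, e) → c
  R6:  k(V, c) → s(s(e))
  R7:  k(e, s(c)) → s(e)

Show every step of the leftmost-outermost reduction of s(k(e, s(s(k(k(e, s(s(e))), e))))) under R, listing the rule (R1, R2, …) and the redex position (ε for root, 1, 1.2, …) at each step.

1. s(k(e, s(s(k(k(e, s(s(e))), e)))))  →  s(k(e, s(s(k(e, e)))))   [R3 at 1.2.1.1.1]
2. s(k(e, s(s(k(e, e)))))  →  s(k(e, s(s(c))))   [R5 at 1.2.1.1]
3. s(k(e, s(s(c))))  →  s(s(e))   [R4 at 1]

s(s(e))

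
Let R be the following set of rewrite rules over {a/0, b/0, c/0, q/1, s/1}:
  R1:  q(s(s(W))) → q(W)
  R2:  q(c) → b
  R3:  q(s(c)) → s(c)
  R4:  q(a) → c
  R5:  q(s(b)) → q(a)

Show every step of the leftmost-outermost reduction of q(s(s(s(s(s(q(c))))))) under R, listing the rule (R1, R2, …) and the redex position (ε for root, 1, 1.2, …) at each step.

c

1. q(s(s(s(s(s(q(c)))))))  →  q(s(s(s(q(c)))))   [R1 at ε]
2. q(s(s(s(q(c)))))  →  q(s(q(c)))   [R1 at ε]
3. q(s(q(c)))  →  q(s(b))   [R2 at 1.1]
4. q(s(b))  →  q(a)   [R5 at ε]
5. q(a)  →  c   [R4 at ε]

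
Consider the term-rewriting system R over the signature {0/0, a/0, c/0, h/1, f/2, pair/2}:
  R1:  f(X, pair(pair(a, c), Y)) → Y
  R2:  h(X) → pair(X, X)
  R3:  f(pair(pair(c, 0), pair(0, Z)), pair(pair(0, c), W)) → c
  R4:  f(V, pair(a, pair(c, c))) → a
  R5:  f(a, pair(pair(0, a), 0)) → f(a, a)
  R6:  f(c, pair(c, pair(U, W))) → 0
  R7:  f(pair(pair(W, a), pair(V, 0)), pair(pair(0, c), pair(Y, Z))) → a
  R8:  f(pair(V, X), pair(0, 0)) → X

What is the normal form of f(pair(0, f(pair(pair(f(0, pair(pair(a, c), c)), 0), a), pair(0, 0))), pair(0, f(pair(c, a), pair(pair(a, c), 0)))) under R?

1. f(pair(0, f(pair(pair(f(0, pair(pair(a, c), c)), 0), a), pair(0, 0))), pair(0, f(pair(c, a), pair(pair(a, c), 0))))  →  f(pair(0, a), pair(0, f(pair(c, a), pair(pair(a, c), 0))))   [R8 at 1.2]
2. f(pair(0, a), pair(0, f(pair(c, a), pair(pair(a, c), 0))))  →  f(pair(0, a), pair(0, 0))   [R1 at 2.2]
3. f(pair(0, a), pair(0, 0))  →  a   [R8 at ε]

a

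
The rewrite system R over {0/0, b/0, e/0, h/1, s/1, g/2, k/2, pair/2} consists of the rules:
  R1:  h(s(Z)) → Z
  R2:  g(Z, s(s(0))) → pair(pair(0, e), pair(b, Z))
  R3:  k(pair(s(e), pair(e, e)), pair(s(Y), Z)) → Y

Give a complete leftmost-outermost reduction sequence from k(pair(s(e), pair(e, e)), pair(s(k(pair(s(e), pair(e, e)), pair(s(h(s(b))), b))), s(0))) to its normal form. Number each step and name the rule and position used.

b

1. k(pair(s(e), pair(e, e)), pair(s(k(pair(s(e), pair(e, e)), pair(s(h(s(b))), b))), s(0)))  →  k(pair(s(e), pair(e, e)), pair(s(h(s(b))), b))   [R3 at ε]
2. k(pair(s(e), pair(e, e)), pair(s(h(s(b))), b))  →  h(s(b))   [R3 at ε]
3. h(s(b))  →  b   [R1 at ε]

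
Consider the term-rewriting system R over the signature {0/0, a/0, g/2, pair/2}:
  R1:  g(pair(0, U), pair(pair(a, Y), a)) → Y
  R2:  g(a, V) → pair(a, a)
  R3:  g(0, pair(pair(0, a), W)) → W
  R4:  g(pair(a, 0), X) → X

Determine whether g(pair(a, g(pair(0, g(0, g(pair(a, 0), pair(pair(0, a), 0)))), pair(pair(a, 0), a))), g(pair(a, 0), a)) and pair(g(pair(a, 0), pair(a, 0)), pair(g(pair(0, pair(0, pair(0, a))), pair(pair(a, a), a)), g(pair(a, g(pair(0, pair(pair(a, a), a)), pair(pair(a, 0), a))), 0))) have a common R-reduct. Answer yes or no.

Reduce t₁ = g(pair(a, g(pair(0, g(0, g(pair(a, 0), pair(pair(0, a), 0)))), pair(pair(a, 0), a))), g(pair(a, 0), a)):
1. g(pair(a, g(pair(0, g(0, g(pair(a, 0), pair(pair(0, a), 0)))), pair(pair(a, 0), a))), g(pair(a, 0), a))  →  g(pair(a, 0), g(pair(a, 0), a))   [R1 at 1.2]
2. g(pair(a, 0), g(pair(a, 0), a))  →  g(pair(a, 0), a)   [R4 at ε]
3. g(pair(a, 0), a)  →  a   [R4 at ε]

Reduce t₂ = pair(g(pair(a, 0), pair(a, 0)), pair(g(pair(0, pair(0, pair(0, a))), pair(pair(a, a), a)), g(pair(a, g(pair(0, pair(pair(a, a), a)), pair(pair(a, 0), a))), 0))):
1. pair(g(pair(a, 0), pair(a, 0)), pair(g(pair(0, pair(0, pair(0, a))), pair(pair(a, a), a)), g(pair(a, g(pair(0, pair(pair(a, a), a)), pair(pair(a, 0), a))), 0)))  →  pair(pair(a, 0), pair(g(pair(0, pair(0, pair(0, a))), pair(pair(a, a), a)), g(pair(a, g(pair(0, pair(pair(a, a), a)), pair(pair(a, 0), a))), 0)))   [R4 at 1]
2. pair(pair(a, 0), pair(g(pair(0, pair(0, pair(0, a))), pair(pair(a, a), a)), g(pair(a, g(pair(0, pair(pair(a, a), a)), pair(pair(a, 0), a))), 0)))  →  pair(pair(a, 0), pair(a, g(pair(a, g(pair(0, pair(pair(a, a), a)), pair(pair(a, 0), a))), 0)))   [R1 at 2.1]
3. pair(pair(a, 0), pair(a, g(pair(a, g(pair(0, pair(pair(a, a), a)), pair(pair(a, 0), a))), 0)))  →  pair(pair(a, 0), pair(a, g(pair(a, 0), 0)))   [R1 at 2.2.1.2]
4. pair(pair(a, 0), pair(a, g(pair(a, 0), 0)))  →  pair(pair(a, 0), pair(a, 0))   [R4 at 2.2]

no — NF(t₁) = a, NF(t₂) = pair(pair(a, 0), pair(a, 0))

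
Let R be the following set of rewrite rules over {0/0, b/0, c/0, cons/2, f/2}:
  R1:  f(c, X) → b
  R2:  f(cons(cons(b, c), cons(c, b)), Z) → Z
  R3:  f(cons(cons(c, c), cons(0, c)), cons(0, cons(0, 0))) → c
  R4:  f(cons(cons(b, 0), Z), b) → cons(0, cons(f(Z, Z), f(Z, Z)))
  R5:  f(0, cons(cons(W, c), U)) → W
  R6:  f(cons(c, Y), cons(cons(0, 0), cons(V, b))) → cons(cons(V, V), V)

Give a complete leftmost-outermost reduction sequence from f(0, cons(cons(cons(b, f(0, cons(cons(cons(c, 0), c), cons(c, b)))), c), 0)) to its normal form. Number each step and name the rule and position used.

1. f(0, cons(cons(cons(b, f(0, cons(cons(cons(c, 0), c), cons(c, b)))), c), 0))  →  cons(b, f(0, cons(cons(cons(c, 0), c), cons(c, b))))   [R5 at ε]
2. cons(b, f(0, cons(cons(cons(c, 0), c), cons(c, b))))  →  cons(b, cons(c, 0))   [R5 at 2]

cons(b, cons(c, 0))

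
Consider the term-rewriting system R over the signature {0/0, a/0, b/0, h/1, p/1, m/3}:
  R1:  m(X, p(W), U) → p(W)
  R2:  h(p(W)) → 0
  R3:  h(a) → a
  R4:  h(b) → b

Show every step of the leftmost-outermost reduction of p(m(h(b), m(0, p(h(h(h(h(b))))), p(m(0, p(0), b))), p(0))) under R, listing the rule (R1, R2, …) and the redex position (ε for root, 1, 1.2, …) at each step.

p(p(b))

1. p(m(h(b), m(0, p(h(h(h(h(b))))), p(m(0, p(0), b))), p(0)))  →  p(m(b, m(0, p(h(h(h(h(b))))), p(m(0, p(0), b))), p(0)))   [R4 at 1.1]
2. p(m(b, m(0, p(h(h(h(h(b))))), p(m(0, p(0), b))), p(0)))  →  p(m(b, p(h(h(h(h(b))))), p(0)))   [R1 at 1.2]
3. p(m(b, p(h(h(h(h(b))))), p(0)))  →  p(p(h(h(h(h(b))))))   [R1 at 1]
4. p(p(h(h(h(h(b))))))  →  p(p(h(h(h(b)))))   [R4 at 1.1.1.1.1]
5. p(p(h(h(h(b)))))  →  p(p(h(h(b))))   [R4 at 1.1.1.1]
6. p(p(h(h(b))))  →  p(p(h(b)))   [R4 at 1.1.1]
7. p(p(h(b)))  →  p(p(b))   [R4 at 1.1]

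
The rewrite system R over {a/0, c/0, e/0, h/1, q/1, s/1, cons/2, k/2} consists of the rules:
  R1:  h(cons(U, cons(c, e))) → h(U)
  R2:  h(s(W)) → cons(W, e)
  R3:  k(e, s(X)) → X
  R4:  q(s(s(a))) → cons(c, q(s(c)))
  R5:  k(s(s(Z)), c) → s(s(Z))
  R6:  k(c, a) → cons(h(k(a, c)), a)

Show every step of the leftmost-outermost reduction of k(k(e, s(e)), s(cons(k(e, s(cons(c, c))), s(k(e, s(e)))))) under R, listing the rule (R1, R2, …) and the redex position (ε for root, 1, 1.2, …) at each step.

1. k(k(e, s(e)), s(cons(k(e, s(cons(c, c))), s(k(e, s(e))))))  →  k(e, s(cons(k(e, s(cons(c, c))), s(k(e, s(e))))))   [R3 at 1]
2. k(e, s(cons(k(e, s(cons(c, c))), s(k(e, s(e))))))  →  cons(k(e, s(cons(c, c))), s(k(e, s(e))))   [R3 at ε]
3. cons(k(e, s(cons(c, c))), s(k(e, s(e))))  →  cons(cons(c, c), s(k(e, s(e))))   [R3 at 1]
4. cons(cons(c, c), s(k(e, s(e))))  →  cons(cons(c, c), s(e))   [R3 at 2.1]

cons(cons(c, c), s(e))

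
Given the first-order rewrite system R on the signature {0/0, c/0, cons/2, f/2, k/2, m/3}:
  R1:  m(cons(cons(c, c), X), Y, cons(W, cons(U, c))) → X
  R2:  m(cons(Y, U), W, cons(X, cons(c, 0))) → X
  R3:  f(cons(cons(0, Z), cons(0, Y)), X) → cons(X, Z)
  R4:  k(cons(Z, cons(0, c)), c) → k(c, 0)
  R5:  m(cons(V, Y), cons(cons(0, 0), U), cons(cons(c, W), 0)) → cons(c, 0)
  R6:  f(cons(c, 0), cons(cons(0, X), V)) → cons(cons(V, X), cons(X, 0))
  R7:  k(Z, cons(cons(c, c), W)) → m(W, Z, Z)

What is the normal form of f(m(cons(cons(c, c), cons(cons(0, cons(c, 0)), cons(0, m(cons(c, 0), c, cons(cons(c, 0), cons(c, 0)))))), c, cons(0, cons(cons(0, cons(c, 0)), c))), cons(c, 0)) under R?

cons(cons(c, 0), cons(c, 0))

1. f(m(cons(cons(c, c), cons(cons(0, cons(c, 0)), cons(0, m(cons(c, 0), c, cons(cons(c, 0), cons(c, 0)))))), c, cons(0, cons(cons(0, cons(c, 0)), c))), cons(c, 0))  →  f(cons(cons(0, cons(c, 0)), cons(0, m(cons(c, 0), c, cons(cons(c, 0), cons(c, 0))))), cons(c, 0))   [R1 at 1]
2. f(cons(cons(0, cons(c, 0)), cons(0, m(cons(c, 0), c, cons(cons(c, 0), cons(c, 0))))), cons(c, 0))  →  cons(cons(c, 0), cons(c, 0))   [R3 at ε]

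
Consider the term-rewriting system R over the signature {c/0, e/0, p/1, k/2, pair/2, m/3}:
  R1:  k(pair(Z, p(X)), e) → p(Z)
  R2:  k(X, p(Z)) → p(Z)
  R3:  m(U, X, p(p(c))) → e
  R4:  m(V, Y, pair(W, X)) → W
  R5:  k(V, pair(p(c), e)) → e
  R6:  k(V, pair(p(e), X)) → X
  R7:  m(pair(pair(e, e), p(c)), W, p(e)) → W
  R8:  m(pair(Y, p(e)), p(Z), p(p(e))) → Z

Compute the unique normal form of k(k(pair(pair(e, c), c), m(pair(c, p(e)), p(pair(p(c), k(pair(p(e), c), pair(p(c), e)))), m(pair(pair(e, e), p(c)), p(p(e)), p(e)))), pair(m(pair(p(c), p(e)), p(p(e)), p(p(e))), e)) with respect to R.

1. k(k(pair(pair(e, c), c), m(pair(c, p(e)), p(pair(p(c), k(pair(p(e), c), pair(p(c), e)))), m(pair(pair(e, e), p(c)), p(p(e)), p(e)))), pair(m(pair(p(c), p(e)), p(p(e)), p(p(e))), e))  →  k(k(pair(pair(e, c), c), m(pair(c, p(e)), p(pair(p(c), e)), m(pair(pair(e, e), p(c)), p(p(e)), p(e)))), pair(m(pair(p(c), p(e)), p(p(e)), p(p(e))), e))   [R5 at 1.2.2.1.2]
2. k(k(pair(pair(e, c), c), m(pair(c, p(e)), p(pair(p(c), e)), m(pair(pair(e, e), p(c)), p(p(e)), p(e)))), pair(m(pair(p(c), p(e)), p(p(e)), p(p(e))), e))  →  k(k(pair(pair(e, c), c), m(pair(c, p(e)), p(pair(p(c), e)), p(p(e)))), pair(m(pair(p(c), p(e)), p(p(e)), p(p(e))), e))   [R7 at 1.2.3]
3. k(k(pair(pair(e, c), c), m(pair(c, p(e)), p(pair(p(c), e)), p(p(e)))), pair(m(pair(p(c), p(e)), p(p(e)), p(p(e))), e))  →  k(k(pair(pair(e, c), c), pair(p(c), e)), pair(m(pair(p(c), p(e)), p(p(e)), p(p(e))), e))   [R8 at 1.2]
4. k(k(pair(pair(e, c), c), pair(p(c), e)), pair(m(pair(p(c), p(e)), p(p(e)), p(p(e))), e))  →  k(e, pair(m(pair(p(c), p(e)), p(p(e)), p(p(e))), e))   [R5 at 1]
5. k(e, pair(m(pair(p(c), p(e)), p(p(e)), p(p(e))), e))  →  k(e, pair(p(e), e))   [R8 at 2.1]
6. k(e, pair(p(e), e))  →  e   [R6 at ε]

e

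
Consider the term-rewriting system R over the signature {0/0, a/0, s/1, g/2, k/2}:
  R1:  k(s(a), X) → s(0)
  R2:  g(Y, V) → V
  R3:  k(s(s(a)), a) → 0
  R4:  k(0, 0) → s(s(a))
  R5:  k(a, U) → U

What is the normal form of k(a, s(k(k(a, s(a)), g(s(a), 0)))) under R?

1. k(a, s(k(k(a, s(a)), g(s(a), 0))))  →  s(k(k(a, s(a)), g(s(a), 0)))   [R5 at ε]
2. s(k(k(a, s(a)), g(s(a), 0)))  →  s(k(s(a), g(s(a), 0)))   [R5 at 1.1]
3. s(k(s(a), g(s(a), 0)))  →  s(s(0))   [R1 at 1]

s(s(0))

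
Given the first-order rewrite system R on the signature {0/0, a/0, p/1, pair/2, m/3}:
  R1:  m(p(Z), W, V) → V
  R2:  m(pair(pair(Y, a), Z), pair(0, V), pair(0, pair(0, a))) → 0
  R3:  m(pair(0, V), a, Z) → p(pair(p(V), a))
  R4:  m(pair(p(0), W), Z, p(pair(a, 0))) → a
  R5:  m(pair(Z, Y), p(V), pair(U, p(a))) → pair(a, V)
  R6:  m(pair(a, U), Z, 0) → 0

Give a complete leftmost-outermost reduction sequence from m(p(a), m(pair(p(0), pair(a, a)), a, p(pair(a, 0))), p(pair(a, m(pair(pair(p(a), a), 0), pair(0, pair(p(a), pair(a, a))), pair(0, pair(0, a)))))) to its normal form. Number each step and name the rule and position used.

1. m(p(a), m(pair(p(0), pair(a, a)), a, p(pair(a, 0))), p(pair(a, m(pair(pair(p(a), a), 0), pair(0, pair(p(a), pair(a, a))), pair(0, pair(0, a))))))  →  p(pair(a, m(pair(pair(p(a), a), 0), pair(0, pair(p(a), pair(a, a))), pair(0, pair(0, a)))))   [R1 at ε]
2. p(pair(a, m(pair(pair(p(a), a), 0), pair(0, pair(p(a), pair(a, a))), pair(0, pair(0, a)))))  →  p(pair(a, 0))   [R2 at 1.2]

p(pair(a, 0))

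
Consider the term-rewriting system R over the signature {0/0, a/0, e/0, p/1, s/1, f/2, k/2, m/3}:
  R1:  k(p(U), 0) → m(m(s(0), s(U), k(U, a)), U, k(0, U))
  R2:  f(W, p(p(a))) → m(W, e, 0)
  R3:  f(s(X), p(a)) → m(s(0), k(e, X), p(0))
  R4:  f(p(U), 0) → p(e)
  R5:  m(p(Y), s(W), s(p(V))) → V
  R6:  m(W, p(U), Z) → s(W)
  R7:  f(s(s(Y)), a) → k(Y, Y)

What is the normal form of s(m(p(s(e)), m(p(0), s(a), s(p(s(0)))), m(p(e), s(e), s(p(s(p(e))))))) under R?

s(e)

1. s(m(p(s(e)), m(p(0), s(a), s(p(s(0)))), m(p(e), s(e), s(p(s(p(e)))))))  →  s(m(p(s(e)), s(0), m(p(e), s(e), s(p(s(p(e)))))))   [R5 at 1.2]
2. s(m(p(s(e)), s(0), m(p(e), s(e), s(p(s(p(e)))))))  →  s(m(p(s(e)), s(0), s(p(e))))   [R5 at 1.3]
3. s(m(p(s(e)), s(0), s(p(e))))  →  s(e)   [R5 at 1]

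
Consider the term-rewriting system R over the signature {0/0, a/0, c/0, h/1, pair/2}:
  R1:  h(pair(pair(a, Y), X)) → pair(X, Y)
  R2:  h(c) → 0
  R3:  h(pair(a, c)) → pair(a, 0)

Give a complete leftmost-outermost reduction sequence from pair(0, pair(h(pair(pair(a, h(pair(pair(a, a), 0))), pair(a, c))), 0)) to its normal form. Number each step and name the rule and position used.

pair(0, pair(pair(pair(a, c), pair(0, a)), 0))

1. pair(0, pair(h(pair(pair(a, h(pair(pair(a, a), 0))), pair(a, c))), 0))  →  pair(0, pair(pair(pair(a, c), h(pair(pair(a, a), 0))), 0))   [R1 at 2.1]
2. pair(0, pair(pair(pair(a, c), h(pair(pair(a, a), 0))), 0))  →  pair(0, pair(pair(pair(a, c), pair(0, a)), 0))   [R1 at 2.1.2]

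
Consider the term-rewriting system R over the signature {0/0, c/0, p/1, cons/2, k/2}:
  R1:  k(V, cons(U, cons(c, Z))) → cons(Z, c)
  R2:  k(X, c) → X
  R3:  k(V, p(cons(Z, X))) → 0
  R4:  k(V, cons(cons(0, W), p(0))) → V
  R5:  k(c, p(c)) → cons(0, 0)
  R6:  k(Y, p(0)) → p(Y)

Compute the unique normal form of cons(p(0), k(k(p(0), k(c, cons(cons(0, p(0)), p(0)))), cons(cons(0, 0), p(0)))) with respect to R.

cons(p(0), p(0))

1. cons(p(0), k(k(p(0), k(c, cons(cons(0, p(0)), p(0)))), cons(cons(0, 0), p(0))))  →  cons(p(0), k(p(0), k(c, cons(cons(0, p(0)), p(0)))))   [R4 at 2]
2. cons(p(0), k(p(0), k(c, cons(cons(0, p(0)), p(0)))))  →  cons(p(0), k(p(0), c))   [R4 at 2.2]
3. cons(p(0), k(p(0), c))  →  cons(p(0), p(0))   [R2 at 2]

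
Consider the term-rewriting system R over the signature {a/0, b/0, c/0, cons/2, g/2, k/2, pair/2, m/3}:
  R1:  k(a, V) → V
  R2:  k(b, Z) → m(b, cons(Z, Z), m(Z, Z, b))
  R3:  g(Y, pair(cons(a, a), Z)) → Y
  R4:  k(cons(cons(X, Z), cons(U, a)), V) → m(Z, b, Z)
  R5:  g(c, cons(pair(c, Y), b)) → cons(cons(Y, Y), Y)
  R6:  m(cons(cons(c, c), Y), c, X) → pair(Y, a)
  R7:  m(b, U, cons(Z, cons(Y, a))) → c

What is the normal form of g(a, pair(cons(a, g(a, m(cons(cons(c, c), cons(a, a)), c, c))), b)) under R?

1. g(a, pair(cons(a, g(a, m(cons(cons(c, c), cons(a, a)), c, c))), b))  →  g(a, pair(cons(a, g(a, pair(cons(a, a), a))), b))   [R6 at 2.1.2.2]
2. g(a, pair(cons(a, g(a, pair(cons(a, a), a))), b))  →  g(a, pair(cons(a, a), b))   [R3 at 2.1.2]
3. g(a, pair(cons(a, a), b))  →  a   [R3 at ε]

a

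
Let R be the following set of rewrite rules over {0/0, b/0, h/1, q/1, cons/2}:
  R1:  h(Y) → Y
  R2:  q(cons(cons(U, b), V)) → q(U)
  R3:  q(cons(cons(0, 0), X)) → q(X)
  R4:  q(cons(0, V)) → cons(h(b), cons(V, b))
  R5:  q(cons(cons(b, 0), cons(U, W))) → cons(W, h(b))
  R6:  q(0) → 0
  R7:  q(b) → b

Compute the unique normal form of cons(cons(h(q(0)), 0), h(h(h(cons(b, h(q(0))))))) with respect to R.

cons(cons(0, 0), cons(b, 0))

1. cons(cons(h(q(0)), 0), h(h(h(cons(b, h(q(0)))))))  →  cons(cons(q(0), 0), h(h(h(cons(b, h(q(0)))))))   [R1 at 1.1]
2. cons(cons(q(0), 0), h(h(h(cons(b, h(q(0)))))))  →  cons(cons(0, 0), h(h(h(cons(b, h(q(0)))))))   [R6 at 1.1]
3. cons(cons(0, 0), h(h(h(cons(b, h(q(0)))))))  →  cons(cons(0, 0), h(h(cons(b, h(q(0))))))   [R1 at 2]
4. cons(cons(0, 0), h(h(cons(b, h(q(0))))))  →  cons(cons(0, 0), h(cons(b, h(q(0)))))   [R1 at 2]
5. cons(cons(0, 0), h(cons(b, h(q(0)))))  →  cons(cons(0, 0), cons(b, h(q(0))))   [R1 at 2]
6. cons(cons(0, 0), cons(b, h(q(0))))  →  cons(cons(0, 0), cons(b, q(0)))   [R1 at 2.2]
7. cons(cons(0, 0), cons(b, q(0)))  →  cons(cons(0, 0), cons(b, 0))   [R6 at 2.2]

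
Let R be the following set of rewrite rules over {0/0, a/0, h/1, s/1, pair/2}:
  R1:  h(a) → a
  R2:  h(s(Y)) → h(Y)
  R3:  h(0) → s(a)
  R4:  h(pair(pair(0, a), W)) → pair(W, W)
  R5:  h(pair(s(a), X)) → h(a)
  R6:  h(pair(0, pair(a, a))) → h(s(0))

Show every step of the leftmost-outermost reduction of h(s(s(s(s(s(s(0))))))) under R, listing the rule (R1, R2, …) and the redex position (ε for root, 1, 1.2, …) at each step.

s(a)

1. h(s(s(s(s(s(s(0)))))))  →  h(s(s(s(s(s(0))))))   [R2 at ε]
2. h(s(s(s(s(s(0))))))  →  h(s(s(s(s(0)))))   [R2 at ε]
3. h(s(s(s(s(0)))))  →  h(s(s(s(0))))   [R2 at ε]
4. h(s(s(s(0))))  →  h(s(s(0)))   [R2 at ε]
5. h(s(s(0)))  →  h(s(0))   [R2 at ε]
6. h(s(0))  →  h(0)   [R2 at ε]
7. h(0)  →  s(a)   [R3 at ε]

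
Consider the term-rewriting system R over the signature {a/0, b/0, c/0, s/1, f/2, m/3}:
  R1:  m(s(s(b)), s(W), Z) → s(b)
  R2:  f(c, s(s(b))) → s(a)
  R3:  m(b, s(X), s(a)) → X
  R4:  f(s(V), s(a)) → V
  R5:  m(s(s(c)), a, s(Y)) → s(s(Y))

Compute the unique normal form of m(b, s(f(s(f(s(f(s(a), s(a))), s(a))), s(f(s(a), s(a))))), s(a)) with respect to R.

1. m(b, s(f(s(f(s(f(s(a), s(a))), s(a))), s(f(s(a), s(a))))), s(a))  →  f(s(f(s(f(s(a), s(a))), s(a))), s(f(s(a), s(a))))   [R3 at ε]
2. f(s(f(s(f(s(a), s(a))), s(a))), s(f(s(a), s(a))))  →  f(s(f(s(a), s(a))), s(f(s(a), s(a))))   [R4 at 1.1]
3. f(s(f(s(a), s(a))), s(f(s(a), s(a))))  →  f(s(a), s(f(s(a), s(a))))   [R4 at 1.1]
4. f(s(a), s(f(s(a), s(a))))  →  f(s(a), s(a))   [R4 at 2.1]
5. f(s(a), s(a))  →  a   [R4 at ε]

a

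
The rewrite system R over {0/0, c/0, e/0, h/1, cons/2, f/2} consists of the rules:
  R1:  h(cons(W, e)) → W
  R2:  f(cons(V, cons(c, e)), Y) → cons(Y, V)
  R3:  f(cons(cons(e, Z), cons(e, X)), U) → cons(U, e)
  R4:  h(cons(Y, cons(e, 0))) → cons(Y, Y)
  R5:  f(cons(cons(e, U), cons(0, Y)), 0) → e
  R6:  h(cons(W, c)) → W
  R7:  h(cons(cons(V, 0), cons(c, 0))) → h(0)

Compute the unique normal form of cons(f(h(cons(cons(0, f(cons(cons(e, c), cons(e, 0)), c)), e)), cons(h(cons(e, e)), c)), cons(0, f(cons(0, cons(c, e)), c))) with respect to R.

cons(cons(cons(e, c), 0), cons(0, cons(c, 0)))

1. cons(f(h(cons(cons(0, f(cons(cons(e, c), cons(e, 0)), c)), e)), cons(h(cons(e, e)), c)), cons(0, f(cons(0, cons(c, e)), c)))  →  cons(f(cons(0, f(cons(cons(e, c), cons(e, 0)), c)), cons(h(cons(e, e)), c)), cons(0, f(cons(0, cons(c, e)), c)))   [R1 at 1.1]
2. cons(f(cons(0, f(cons(cons(e, c), cons(e, 0)), c)), cons(h(cons(e, e)), c)), cons(0, f(cons(0, cons(c, e)), c)))  →  cons(f(cons(0, cons(c, e)), cons(h(cons(e, e)), c)), cons(0, f(cons(0, cons(c, e)), c)))   [R3 at 1.1.2]
3. cons(f(cons(0, cons(c, e)), cons(h(cons(e, e)), c)), cons(0, f(cons(0, cons(c, e)), c)))  →  cons(cons(cons(h(cons(e, e)), c), 0), cons(0, f(cons(0, cons(c, e)), c)))   [R2 at 1]
4. cons(cons(cons(h(cons(e, e)), c), 0), cons(0, f(cons(0, cons(c, e)), c)))  →  cons(cons(cons(e, c), 0), cons(0, f(cons(0, cons(c, e)), c)))   [R1 at 1.1.1]
5. cons(cons(cons(e, c), 0), cons(0, f(cons(0, cons(c, e)), c)))  →  cons(cons(cons(e, c), 0), cons(0, cons(c, 0)))   [R2 at 2.2]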